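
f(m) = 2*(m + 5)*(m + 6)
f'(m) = 4*m + 22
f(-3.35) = 8.74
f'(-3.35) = 8.60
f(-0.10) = 57.82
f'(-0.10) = 21.60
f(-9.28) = 28.08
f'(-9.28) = -15.12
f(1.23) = 90.09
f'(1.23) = 26.92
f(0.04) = 60.88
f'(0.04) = 22.16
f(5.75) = 252.62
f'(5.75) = 45.00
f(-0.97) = 40.54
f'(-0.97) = 18.12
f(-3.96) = 4.24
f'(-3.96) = 6.16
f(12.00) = 612.00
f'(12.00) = 70.00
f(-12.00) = 84.00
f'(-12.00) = -26.00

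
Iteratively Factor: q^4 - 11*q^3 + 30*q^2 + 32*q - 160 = (q - 4)*(q^3 - 7*q^2 + 2*q + 40) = (q - 4)^2*(q^2 - 3*q - 10) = (q - 4)^2*(q + 2)*(q - 5)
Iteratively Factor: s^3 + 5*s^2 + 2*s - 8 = (s - 1)*(s^2 + 6*s + 8) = (s - 1)*(s + 2)*(s + 4)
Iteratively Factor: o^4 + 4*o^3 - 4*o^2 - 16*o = (o)*(o^3 + 4*o^2 - 4*o - 16) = o*(o - 2)*(o^2 + 6*o + 8) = o*(o - 2)*(o + 2)*(o + 4)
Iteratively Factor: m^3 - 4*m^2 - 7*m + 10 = (m + 2)*(m^2 - 6*m + 5) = (m - 1)*(m + 2)*(m - 5)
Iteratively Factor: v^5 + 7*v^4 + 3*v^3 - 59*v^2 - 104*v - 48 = (v - 3)*(v^4 + 10*v^3 + 33*v^2 + 40*v + 16) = (v - 3)*(v + 1)*(v^3 + 9*v^2 + 24*v + 16) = (v - 3)*(v + 1)*(v + 4)*(v^2 + 5*v + 4) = (v - 3)*(v + 1)^2*(v + 4)*(v + 4)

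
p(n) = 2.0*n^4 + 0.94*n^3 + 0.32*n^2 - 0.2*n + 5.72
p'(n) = 8.0*n^3 + 2.82*n^2 + 0.64*n - 0.2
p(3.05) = 207.83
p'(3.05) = 254.97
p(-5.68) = 1926.65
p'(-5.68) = -1378.86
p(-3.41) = 243.28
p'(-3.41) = -286.81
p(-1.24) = 9.40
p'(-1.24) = -11.91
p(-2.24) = 47.56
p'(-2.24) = -77.40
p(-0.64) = 6.07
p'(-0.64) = -1.55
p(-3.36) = 229.26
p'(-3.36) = -273.98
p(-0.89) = 6.74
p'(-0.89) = -4.18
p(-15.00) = 98158.22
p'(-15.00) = -26375.30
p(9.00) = 13837.10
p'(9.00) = 6065.98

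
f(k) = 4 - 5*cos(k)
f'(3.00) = 0.71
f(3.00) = 8.95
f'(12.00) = -2.68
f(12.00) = -0.22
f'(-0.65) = -3.03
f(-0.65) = 0.02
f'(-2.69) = -2.18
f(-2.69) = 8.50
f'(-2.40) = -3.38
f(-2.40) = 7.69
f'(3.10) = 0.21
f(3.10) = 9.00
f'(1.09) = 4.43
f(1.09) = 1.69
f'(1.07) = 4.39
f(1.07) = 1.60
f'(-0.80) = -3.59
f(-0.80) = 0.52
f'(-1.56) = -5.00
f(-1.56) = 3.95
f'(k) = 5*sin(k)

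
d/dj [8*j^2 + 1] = 16*j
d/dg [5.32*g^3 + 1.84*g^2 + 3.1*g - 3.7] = 15.96*g^2 + 3.68*g + 3.1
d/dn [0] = 0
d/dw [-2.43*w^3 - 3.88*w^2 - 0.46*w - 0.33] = -7.29*w^2 - 7.76*w - 0.46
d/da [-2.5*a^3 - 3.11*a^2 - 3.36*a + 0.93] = -7.5*a^2 - 6.22*a - 3.36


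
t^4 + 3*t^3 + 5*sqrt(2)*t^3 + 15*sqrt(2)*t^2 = t^2*(t + 3)*(t + 5*sqrt(2))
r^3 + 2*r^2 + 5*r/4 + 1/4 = (r + 1/2)^2*(r + 1)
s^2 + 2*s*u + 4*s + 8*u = (s + 4)*(s + 2*u)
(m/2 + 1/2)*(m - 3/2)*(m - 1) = m^3/2 - 3*m^2/4 - m/2 + 3/4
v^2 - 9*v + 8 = (v - 8)*(v - 1)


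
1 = 1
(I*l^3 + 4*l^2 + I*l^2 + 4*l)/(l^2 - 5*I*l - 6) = l*(I*l^2 + l*(4 + I) + 4)/(l^2 - 5*I*l - 6)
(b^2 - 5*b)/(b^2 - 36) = b*(b - 5)/(b^2 - 36)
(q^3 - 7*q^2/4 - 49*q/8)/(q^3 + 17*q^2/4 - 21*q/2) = (8*q^2 - 14*q - 49)/(2*(4*q^2 + 17*q - 42))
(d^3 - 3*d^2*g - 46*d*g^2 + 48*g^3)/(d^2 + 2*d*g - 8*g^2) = (d^3 - 3*d^2*g - 46*d*g^2 + 48*g^3)/(d^2 + 2*d*g - 8*g^2)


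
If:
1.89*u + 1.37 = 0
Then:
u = -0.72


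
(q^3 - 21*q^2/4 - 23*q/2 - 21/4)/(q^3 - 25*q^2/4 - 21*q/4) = (q + 1)/q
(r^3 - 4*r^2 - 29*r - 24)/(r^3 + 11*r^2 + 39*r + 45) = (r^2 - 7*r - 8)/(r^2 + 8*r + 15)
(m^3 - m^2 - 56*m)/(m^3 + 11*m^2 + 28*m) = (m - 8)/(m + 4)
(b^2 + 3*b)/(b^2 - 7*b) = (b + 3)/(b - 7)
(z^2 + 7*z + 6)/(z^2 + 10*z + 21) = (z^2 + 7*z + 6)/(z^2 + 10*z + 21)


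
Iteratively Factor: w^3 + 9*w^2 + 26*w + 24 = (w + 2)*(w^2 + 7*w + 12) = (w + 2)*(w + 4)*(w + 3)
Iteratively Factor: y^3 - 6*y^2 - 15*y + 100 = (y + 4)*(y^2 - 10*y + 25) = (y - 5)*(y + 4)*(y - 5)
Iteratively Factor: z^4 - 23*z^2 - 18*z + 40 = (z + 2)*(z^3 - 2*z^2 - 19*z + 20) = (z + 2)*(z + 4)*(z^2 - 6*z + 5) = (z - 5)*(z + 2)*(z + 4)*(z - 1)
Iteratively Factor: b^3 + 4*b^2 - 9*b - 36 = (b - 3)*(b^2 + 7*b + 12) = (b - 3)*(b + 3)*(b + 4)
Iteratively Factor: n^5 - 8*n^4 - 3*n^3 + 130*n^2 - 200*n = (n - 5)*(n^4 - 3*n^3 - 18*n^2 + 40*n) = n*(n - 5)*(n^3 - 3*n^2 - 18*n + 40) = n*(n - 5)*(n + 4)*(n^2 - 7*n + 10) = n*(n - 5)^2*(n + 4)*(n - 2)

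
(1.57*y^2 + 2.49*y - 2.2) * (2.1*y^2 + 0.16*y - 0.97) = 3.297*y^4 + 5.4802*y^3 - 5.7445*y^2 - 2.7673*y + 2.134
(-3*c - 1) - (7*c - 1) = -10*c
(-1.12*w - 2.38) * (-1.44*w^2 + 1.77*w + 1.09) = 1.6128*w^3 + 1.4448*w^2 - 5.4334*w - 2.5942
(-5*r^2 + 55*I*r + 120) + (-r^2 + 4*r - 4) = -6*r^2 + 4*r + 55*I*r + 116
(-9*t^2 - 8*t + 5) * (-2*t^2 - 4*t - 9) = 18*t^4 + 52*t^3 + 103*t^2 + 52*t - 45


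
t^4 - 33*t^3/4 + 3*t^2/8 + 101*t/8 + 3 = (t - 8)*(t - 3/2)*(t + 1/4)*(t + 1)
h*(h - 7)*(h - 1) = h^3 - 8*h^2 + 7*h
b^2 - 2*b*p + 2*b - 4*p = (b + 2)*(b - 2*p)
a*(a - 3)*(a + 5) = a^3 + 2*a^2 - 15*a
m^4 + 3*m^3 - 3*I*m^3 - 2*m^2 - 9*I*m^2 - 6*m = m*(m + 3)*(m - 2*I)*(m - I)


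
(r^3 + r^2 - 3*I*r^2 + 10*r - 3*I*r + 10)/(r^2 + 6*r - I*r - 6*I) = (r^3 + r^2*(1 - 3*I) + r*(10 - 3*I) + 10)/(r^2 + r*(6 - I) - 6*I)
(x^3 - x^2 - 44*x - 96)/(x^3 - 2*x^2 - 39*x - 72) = (x + 4)/(x + 3)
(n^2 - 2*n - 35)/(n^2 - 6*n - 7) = (n + 5)/(n + 1)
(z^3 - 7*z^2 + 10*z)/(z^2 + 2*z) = (z^2 - 7*z + 10)/(z + 2)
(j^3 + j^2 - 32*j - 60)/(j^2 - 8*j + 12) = (j^2 + 7*j + 10)/(j - 2)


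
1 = 1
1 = 1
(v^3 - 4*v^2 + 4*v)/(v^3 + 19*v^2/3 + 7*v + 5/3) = 3*v*(v^2 - 4*v + 4)/(3*v^3 + 19*v^2 + 21*v + 5)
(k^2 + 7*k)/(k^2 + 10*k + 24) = k*(k + 7)/(k^2 + 10*k + 24)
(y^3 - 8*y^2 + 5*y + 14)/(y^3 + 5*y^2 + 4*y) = (y^2 - 9*y + 14)/(y*(y + 4))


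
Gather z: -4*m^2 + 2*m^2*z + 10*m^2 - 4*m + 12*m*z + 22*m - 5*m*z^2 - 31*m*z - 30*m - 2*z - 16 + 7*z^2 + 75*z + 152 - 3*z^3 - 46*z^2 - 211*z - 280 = 6*m^2 - 12*m - 3*z^3 + z^2*(-5*m - 39) + z*(2*m^2 - 19*m - 138) - 144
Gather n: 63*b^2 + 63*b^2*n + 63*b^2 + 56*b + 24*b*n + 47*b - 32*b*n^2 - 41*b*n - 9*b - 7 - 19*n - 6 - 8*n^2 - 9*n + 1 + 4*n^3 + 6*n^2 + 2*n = 126*b^2 + 94*b + 4*n^3 + n^2*(-32*b - 2) + n*(63*b^2 - 17*b - 26) - 12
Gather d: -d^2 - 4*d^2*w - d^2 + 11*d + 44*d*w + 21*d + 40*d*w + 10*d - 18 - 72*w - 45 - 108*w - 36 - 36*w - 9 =d^2*(-4*w - 2) + d*(84*w + 42) - 216*w - 108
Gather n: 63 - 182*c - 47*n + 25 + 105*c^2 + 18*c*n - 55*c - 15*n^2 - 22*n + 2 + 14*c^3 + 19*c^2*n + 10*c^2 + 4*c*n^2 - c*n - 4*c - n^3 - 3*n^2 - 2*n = 14*c^3 + 115*c^2 - 241*c - n^3 + n^2*(4*c - 18) + n*(19*c^2 + 17*c - 71) + 90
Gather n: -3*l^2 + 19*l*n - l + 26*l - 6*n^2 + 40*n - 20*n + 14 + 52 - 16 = -3*l^2 + 25*l - 6*n^2 + n*(19*l + 20) + 50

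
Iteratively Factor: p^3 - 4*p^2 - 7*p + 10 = (p - 5)*(p^2 + p - 2) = (p - 5)*(p + 2)*(p - 1)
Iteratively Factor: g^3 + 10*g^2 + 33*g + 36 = (g + 3)*(g^2 + 7*g + 12) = (g + 3)*(g + 4)*(g + 3)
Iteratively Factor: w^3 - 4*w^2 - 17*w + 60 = (w - 5)*(w^2 + w - 12) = (w - 5)*(w + 4)*(w - 3)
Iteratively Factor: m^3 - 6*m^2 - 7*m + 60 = (m - 4)*(m^2 - 2*m - 15) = (m - 4)*(m + 3)*(m - 5)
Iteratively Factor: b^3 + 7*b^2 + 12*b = (b + 3)*(b^2 + 4*b) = (b + 3)*(b + 4)*(b)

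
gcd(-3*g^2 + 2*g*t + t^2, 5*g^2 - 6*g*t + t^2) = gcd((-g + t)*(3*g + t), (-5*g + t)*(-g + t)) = -g + t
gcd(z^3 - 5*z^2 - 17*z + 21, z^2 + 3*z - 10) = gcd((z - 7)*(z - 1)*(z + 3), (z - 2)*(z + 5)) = 1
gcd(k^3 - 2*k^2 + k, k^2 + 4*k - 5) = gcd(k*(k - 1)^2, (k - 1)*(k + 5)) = k - 1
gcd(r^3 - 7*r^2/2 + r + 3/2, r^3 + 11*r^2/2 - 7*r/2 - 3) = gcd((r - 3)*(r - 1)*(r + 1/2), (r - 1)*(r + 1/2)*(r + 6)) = r^2 - r/2 - 1/2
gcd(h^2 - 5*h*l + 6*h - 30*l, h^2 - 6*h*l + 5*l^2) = h - 5*l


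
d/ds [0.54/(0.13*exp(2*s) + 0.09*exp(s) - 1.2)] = (-0.1404*exp(s) - 0.0486)*exp(s)/(0.13*exp(2*s) + 0.09*exp(s) - 1.2)^2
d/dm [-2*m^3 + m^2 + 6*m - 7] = -6*m^2 + 2*m + 6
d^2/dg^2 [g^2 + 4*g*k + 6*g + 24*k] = 2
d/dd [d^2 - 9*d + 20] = 2*d - 9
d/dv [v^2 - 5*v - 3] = 2*v - 5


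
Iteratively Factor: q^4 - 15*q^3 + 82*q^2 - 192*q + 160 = (q - 4)*(q^3 - 11*q^2 + 38*q - 40) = (q - 4)^2*(q^2 - 7*q + 10) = (q - 4)^2*(q - 2)*(q - 5)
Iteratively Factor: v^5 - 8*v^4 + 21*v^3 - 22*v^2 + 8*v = (v - 1)*(v^4 - 7*v^3 + 14*v^2 - 8*v) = (v - 4)*(v - 1)*(v^3 - 3*v^2 + 2*v) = (v - 4)*(v - 1)^2*(v^2 - 2*v) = v*(v - 4)*(v - 1)^2*(v - 2)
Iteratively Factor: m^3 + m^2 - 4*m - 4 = (m + 2)*(m^2 - m - 2) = (m - 2)*(m + 2)*(m + 1)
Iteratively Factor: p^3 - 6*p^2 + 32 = (p - 4)*(p^2 - 2*p - 8) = (p - 4)*(p + 2)*(p - 4)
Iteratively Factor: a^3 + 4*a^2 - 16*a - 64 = (a + 4)*(a^2 - 16) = (a + 4)^2*(a - 4)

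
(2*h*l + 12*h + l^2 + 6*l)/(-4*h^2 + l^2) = (-l - 6)/(2*h - l)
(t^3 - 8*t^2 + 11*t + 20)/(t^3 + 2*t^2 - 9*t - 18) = (t^3 - 8*t^2 + 11*t + 20)/(t^3 + 2*t^2 - 9*t - 18)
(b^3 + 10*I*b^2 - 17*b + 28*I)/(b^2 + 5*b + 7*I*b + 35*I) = (b^2 + 3*I*b + 4)/(b + 5)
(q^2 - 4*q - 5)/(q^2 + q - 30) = (q + 1)/(q + 6)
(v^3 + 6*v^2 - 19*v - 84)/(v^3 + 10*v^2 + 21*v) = (v - 4)/v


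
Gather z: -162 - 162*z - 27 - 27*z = -189*z - 189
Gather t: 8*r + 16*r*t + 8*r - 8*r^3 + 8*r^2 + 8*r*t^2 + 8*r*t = -8*r^3 + 8*r^2 + 8*r*t^2 + 24*r*t + 16*r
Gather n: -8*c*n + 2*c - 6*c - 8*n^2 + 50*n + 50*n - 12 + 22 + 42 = -4*c - 8*n^2 + n*(100 - 8*c) + 52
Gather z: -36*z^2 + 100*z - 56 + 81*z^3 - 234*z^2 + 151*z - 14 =81*z^3 - 270*z^2 + 251*z - 70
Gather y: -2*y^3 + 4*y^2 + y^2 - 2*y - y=-2*y^3 + 5*y^2 - 3*y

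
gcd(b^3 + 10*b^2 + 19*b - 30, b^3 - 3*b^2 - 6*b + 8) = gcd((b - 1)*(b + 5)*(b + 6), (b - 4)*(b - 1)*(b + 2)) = b - 1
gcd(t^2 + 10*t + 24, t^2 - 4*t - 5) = 1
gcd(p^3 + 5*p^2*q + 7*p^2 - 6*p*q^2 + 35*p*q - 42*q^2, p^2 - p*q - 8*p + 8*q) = p - q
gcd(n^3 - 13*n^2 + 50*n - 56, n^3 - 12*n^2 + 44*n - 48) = n^2 - 6*n + 8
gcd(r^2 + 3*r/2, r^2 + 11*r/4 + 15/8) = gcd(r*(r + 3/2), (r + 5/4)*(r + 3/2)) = r + 3/2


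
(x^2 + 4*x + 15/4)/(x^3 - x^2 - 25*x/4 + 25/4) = (2*x + 3)/(2*x^2 - 7*x + 5)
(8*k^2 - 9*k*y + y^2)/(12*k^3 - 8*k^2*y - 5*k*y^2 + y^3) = (-8*k + y)/(-12*k^2 - 4*k*y + y^2)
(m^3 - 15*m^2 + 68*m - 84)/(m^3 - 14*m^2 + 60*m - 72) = (m - 7)/(m - 6)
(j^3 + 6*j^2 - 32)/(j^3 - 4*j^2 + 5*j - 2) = (j^2 + 8*j + 16)/(j^2 - 2*j + 1)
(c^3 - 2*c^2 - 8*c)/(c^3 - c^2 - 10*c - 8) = c/(c + 1)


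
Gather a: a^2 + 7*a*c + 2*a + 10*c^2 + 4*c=a^2 + a*(7*c + 2) + 10*c^2 + 4*c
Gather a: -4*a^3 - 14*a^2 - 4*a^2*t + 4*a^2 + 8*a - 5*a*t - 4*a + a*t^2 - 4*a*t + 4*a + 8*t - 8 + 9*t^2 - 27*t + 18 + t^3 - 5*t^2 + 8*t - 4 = -4*a^3 + a^2*(-4*t - 10) + a*(t^2 - 9*t + 8) + t^3 + 4*t^2 - 11*t + 6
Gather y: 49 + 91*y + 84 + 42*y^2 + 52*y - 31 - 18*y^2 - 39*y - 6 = 24*y^2 + 104*y + 96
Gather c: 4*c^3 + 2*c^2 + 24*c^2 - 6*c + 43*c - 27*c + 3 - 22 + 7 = 4*c^3 + 26*c^2 + 10*c - 12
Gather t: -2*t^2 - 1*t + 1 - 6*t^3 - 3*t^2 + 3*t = -6*t^3 - 5*t^2 + 2*t + 1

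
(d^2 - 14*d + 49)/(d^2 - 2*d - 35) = (d - 7)/(d + 5)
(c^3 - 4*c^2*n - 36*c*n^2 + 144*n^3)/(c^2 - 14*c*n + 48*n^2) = (c^2 + 2*c*n - 24*n^2)/(c - 8*n)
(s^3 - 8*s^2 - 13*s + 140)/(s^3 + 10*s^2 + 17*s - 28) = (s^2 - 12*s + 35)/(s^2 + 6*s - 7)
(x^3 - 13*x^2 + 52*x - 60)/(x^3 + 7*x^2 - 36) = (x^2 - 11*x + 30)/(x^2 + 9*x + 18)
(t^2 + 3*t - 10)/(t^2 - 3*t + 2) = (t + 5)/(t - 1)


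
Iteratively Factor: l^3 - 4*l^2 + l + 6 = (l + 1)*(l^2 - 5*l + 6) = (l - 3)*(l + 1)*(l - 2)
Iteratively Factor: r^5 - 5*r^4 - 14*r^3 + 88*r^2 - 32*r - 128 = (r + 4)*(r^4 - 9*r^3 + 22*r^2 - 32) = (r + 1)*(r + 4)*(r^3 - 10*r^2 + 32*r - 32) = (r - 4)*(r + 1)*(r + 4)*(r^2 - 6*r + 8) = (r - 4)*(r - 2)*(r + 1)*(r + 4)*(r - 4)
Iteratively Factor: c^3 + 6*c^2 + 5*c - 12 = (c + 4)*(c^2 + 2*c - 3) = (c + 3)*(c + 4)*(c - 1)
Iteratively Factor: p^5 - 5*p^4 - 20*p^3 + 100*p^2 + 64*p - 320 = (p - 4)*(p^4 - p^3 - 24*p^2 + 4*p + 80) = (p - 5)*(p - 4)*(p^3 + 4*p^2 - 4*p - 16) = (p - 5)*(p - 4)*(p + 4)*(p^2 - 4) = (p - 5)*(p - 4)*(p - 2)*(p + 4)*(p + 2)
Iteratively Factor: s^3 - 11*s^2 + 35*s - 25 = (s - 5)*(s^2 - 6*s + 5) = (s - 5)*(s - 1)*(s - 5)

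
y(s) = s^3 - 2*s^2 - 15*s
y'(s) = 3*s^2 - 4*s - 15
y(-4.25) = -49.14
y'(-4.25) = 56.19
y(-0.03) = 0.45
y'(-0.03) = -14.88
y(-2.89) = 2.51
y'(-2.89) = 21.62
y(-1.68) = 14.81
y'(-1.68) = 0.19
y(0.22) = -3.39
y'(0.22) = -15.73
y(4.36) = -20.54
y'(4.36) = 24.59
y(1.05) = -16.80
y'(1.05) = -15.89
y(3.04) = -35.99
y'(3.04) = 0.56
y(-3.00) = 0.00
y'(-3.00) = 24.00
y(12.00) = 1260.00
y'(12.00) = 369.00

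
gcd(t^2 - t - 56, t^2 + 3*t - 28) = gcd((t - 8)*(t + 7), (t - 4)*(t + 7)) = t + 7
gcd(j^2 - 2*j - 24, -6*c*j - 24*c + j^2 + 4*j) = j + 4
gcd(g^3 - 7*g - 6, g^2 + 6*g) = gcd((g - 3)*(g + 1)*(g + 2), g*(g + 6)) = 1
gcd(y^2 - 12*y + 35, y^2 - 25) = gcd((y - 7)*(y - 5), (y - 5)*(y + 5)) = y - 5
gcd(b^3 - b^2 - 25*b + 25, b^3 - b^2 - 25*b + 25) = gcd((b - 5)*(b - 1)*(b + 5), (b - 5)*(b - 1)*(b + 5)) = b^3 - b^2 - 25*b + 25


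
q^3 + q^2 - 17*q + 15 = (q - 3)*(q - 1)*(q + 5)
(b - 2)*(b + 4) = b^2 + 2*b - 8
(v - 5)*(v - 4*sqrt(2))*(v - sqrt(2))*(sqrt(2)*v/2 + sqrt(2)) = sqrt(2)*v^4/2 - 5*v^3 - 3*sqrt(2)*v^3/2 - sqrt(2)*v^2 + 15*v^2 - 12*sqrt(2)*v + 50*v - 40*sqrt(2)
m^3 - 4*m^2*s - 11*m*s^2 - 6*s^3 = (m - 6*s)*(m + s)^2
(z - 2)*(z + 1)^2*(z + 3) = z^4 + 3*z^3 - 3*z^2 - 11*z - 6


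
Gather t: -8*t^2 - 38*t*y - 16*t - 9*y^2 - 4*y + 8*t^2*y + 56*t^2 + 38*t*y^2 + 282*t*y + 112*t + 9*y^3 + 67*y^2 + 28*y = t^2*(8*y + 48) + t*(38*y^2 + 244*y + 96) + 9*y^3 + 58*y^2 + 24*y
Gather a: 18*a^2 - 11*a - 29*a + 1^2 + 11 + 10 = 18*a^2 - 40*a + 22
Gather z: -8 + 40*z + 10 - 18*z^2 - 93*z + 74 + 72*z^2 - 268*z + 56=54*z^2 - 321*z + 132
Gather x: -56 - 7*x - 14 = -7*x - 70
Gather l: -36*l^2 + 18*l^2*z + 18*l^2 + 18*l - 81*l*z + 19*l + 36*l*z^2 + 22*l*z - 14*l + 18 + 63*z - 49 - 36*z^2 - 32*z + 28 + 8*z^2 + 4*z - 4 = l^2*(18*z - 18) + l*(36*z^2 - 59*z + 23) - 28*z^2 + 35*z - 7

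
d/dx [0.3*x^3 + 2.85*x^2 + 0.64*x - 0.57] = 0.9*x^2 + 5.7*x + 0.64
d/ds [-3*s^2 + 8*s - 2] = 8 - 6*s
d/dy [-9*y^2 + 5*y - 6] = 5 - 18*y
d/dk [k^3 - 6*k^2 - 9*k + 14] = 3*k^2 - 12*k - 9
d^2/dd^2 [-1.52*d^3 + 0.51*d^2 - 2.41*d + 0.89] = 1.02 - 9.12*d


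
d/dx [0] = 0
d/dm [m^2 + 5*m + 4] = 2*m + 5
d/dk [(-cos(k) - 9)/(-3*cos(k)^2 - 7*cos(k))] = 3*(sin(k) + 21*sin(k)/cos(k)^2 + 18*tan(k))/(3*cos(k) + 7)^2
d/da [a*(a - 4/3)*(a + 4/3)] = 3*a^2 - 16/9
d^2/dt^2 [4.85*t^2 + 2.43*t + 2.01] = 9.70000000000000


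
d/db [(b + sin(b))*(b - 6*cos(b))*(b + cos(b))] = -(b + sin(b))*(b - 6*cos(b))*(sin(b) - 1) + (b + sin(b))*(b + cos(b))*(6*sin(b) + 1) + (b - 6*cos(b))*(b + cos(b))*(cos(b) + 1)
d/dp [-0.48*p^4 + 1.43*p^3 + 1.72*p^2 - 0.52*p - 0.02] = -1.92*p^3 + 4.29*p^2 + 3.44*p - 0.52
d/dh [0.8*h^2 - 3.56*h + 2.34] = 1.6*h - 3.56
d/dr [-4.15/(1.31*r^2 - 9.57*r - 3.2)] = (10.873*r - 39.7155)/(-1.31*r^2 + 9.57*r + 3.2)^2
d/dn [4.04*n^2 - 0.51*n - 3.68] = 8.08*n - 0.51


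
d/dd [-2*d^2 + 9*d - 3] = 9 - 4*d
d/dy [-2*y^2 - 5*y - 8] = -4*y - 5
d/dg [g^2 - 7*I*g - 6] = 2*g - 7*I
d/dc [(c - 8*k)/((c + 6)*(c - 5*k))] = ((-c + 8*k)*(c + 6) + (-c + 8*k)*(c - 5*k) + (c + 6)*(c - 5*k))/((c + 6)^2*(c - 5*k)^2)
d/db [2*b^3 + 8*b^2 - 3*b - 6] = 6*b^2 + 16*b - 3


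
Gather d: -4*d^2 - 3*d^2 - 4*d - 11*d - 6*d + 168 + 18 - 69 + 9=-7*d^2 - 21*d + 126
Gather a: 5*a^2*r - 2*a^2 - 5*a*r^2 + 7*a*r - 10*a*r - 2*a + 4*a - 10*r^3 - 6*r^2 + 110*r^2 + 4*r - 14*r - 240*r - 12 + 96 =a^2*(5*r - 2) + a*(-5*r^2 - 3*r + 2) - 10*r^3 + 104*r^2 - 250*r + 84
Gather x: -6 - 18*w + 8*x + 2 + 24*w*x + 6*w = -12*w + x*(24*w + 8) - 4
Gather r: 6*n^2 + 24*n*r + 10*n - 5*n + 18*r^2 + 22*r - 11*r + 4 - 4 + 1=6*n^2 + 5*n + 18*r^2 + r*(24*n + 11) + 1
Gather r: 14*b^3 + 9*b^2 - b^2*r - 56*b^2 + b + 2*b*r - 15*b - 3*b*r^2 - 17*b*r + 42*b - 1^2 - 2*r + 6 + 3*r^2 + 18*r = 14*b^3 - 47*b^2 + 28*b + r^2*(3 - 3*b) + r*(-b^2 - 15*b + 16) + 5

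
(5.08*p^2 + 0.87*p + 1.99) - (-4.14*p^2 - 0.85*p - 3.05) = 9.22*p^2 + 1.72*p + 5.04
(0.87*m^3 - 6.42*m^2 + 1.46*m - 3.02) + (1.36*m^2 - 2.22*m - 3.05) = 0.87*m^3 - 5.06*m^2 - 0.76*m - 6.07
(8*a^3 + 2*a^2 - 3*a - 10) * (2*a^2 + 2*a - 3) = 16*a^5 + 20*a^4 - 26*a^3 - 32*a^2 - 11*a + 30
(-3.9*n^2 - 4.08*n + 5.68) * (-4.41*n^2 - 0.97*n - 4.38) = 17.199*n^4 + 21.7758*n^3 - 4.0092*n^2 + 12.3608*n - 24.8784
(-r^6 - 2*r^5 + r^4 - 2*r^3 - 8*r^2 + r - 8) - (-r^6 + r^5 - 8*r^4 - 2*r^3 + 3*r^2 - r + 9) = -3*r^5 + 9*r^4 - 11*r^2 + 2*r - 17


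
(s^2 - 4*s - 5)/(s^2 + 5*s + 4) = (s - 5)/(s + 4)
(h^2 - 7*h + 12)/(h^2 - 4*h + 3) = (h - 4)/(h - 1)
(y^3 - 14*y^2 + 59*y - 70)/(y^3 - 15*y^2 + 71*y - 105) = (y - 2)/(y - 3)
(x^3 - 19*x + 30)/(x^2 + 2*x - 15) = x - 2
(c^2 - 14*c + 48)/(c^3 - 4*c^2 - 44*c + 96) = (c - 6)/(c^2 + 4*c - 12)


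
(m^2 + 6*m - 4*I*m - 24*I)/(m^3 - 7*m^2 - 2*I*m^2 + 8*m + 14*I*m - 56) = (m + 6)/(m^2 + m*(-7 + 2*I) - 14*I)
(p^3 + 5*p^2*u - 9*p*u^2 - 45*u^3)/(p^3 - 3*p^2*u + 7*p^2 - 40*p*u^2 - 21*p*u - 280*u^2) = (p^2 - 9*u^2)/(p^2 - 8*p*u + 7*p - 56*u)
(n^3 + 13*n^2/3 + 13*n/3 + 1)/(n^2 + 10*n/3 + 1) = n + 1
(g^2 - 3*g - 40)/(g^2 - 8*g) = (g + 5)/g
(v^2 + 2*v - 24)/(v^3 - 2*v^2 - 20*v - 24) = (-v^2 - 2*v + 24)/(-v^3 + 2*v^2 + 20*v + 24)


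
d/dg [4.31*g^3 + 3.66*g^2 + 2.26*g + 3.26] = 12.93*g^2 + 7.32*g + 2.26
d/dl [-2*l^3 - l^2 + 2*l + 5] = -6*l^2 - 2*l + 2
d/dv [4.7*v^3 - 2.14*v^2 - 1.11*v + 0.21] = 14.1*v^2 - 4.28*v - 1.11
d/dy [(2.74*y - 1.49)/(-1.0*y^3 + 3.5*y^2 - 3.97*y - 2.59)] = (5.48*y^3 - 14.06*y^2 + 10.43*y - 13.0119)/(1.0*y^6 - 7.0*y^5 + 20.19*y^4 - 22.61*y^3 - 2.3691*y^2 + 20.5646*y + 6.7081)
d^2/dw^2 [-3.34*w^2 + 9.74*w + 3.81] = -6.68000000000000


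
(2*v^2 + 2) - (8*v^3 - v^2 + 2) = -8*v^3 + 3*v^2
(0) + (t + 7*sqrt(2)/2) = t + 7*sqrt(2)/2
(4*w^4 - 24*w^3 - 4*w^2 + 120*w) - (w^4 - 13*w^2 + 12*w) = 3*w^4 - 24*w^3 + 9*w^2 + 108*w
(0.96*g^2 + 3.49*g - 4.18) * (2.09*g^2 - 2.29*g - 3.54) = 2.0064*g^4 + 5.0957*g^3 - 20.1267*g^2 - 2.7824*g + 14.7972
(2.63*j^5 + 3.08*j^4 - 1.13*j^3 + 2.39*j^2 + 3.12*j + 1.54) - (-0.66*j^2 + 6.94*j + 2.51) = 2.63*j^5 + 3.08*j^4 - 1.13*j^3 + 3.05*j^2 - 3.82*j - 0.97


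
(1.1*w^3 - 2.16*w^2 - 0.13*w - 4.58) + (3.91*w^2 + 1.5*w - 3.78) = 1.1*w^3 + 1.75*w^2 + 1.37*w - 8.36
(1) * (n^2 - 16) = n^2 - 16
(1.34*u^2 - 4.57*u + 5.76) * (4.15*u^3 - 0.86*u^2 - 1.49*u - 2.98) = 5.561*u^5 - 20.1179*u^4 + 25.8376*u^3 - 2.1375*u^2 + 5.0362*u - 17.1648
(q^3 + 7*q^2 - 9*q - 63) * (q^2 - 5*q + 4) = q^5 + 2*q^4 - 40*q^3 + 10*q^2 + 279*q - 252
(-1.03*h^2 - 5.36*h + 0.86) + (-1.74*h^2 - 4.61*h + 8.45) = -2.77*h^2 - 9.97*h + 9.31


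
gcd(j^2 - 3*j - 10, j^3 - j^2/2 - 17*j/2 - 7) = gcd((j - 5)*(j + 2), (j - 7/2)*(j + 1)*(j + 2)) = j + 2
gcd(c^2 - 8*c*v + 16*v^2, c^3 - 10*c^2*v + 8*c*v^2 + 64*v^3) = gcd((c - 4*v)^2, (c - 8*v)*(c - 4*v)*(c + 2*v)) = -c + 4*v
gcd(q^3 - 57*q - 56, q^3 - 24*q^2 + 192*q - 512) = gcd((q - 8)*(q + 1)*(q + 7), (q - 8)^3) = q - 8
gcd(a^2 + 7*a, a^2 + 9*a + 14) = a + 7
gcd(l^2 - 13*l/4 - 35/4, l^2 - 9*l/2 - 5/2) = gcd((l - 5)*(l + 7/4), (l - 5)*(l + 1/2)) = l - 5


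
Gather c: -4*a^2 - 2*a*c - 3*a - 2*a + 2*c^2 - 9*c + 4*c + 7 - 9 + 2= -4*a^2 - 5*a + 2*c^2 + c*(-2*a - 5)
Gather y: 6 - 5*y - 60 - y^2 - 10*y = -y^2 - 15*y - 54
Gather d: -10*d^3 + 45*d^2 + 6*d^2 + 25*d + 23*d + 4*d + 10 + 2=-10*d^3 + 51*d^2 + 52*d + 12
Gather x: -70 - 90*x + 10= -90*x - 60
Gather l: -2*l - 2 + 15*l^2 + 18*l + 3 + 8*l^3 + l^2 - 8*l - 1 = 8*l^3 + 16*l^2 + 8*l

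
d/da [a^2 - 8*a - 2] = 2*a - 8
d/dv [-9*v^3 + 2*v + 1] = 2 - 27*v^2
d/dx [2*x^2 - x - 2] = 4*x - 1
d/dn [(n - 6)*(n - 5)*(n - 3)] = 3*n^2 - 28*n + 63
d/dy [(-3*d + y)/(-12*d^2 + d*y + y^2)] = -1/(16*d^2 + 8*d*y + y^2)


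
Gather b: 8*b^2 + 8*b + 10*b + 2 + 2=8*b^2 + 18*b + 4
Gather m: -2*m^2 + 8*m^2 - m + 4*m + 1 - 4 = 6*m^2 + 3*m - 3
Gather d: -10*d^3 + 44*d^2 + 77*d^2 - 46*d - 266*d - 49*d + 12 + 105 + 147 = -10*d^3 + 121*d^2 - 361*d + 264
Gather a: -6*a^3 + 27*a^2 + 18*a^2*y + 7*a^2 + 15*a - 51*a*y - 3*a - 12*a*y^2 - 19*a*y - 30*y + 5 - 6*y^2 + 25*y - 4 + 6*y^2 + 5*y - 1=-6*a^3 + a^2*(18*y + 34) + a*(-12*y^2 - 70*y + 12)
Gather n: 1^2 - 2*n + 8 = 9 - 2*n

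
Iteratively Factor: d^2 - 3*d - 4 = (d + 1)*(d - 4)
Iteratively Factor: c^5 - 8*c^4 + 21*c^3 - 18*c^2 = (c - 2)*(c^4 - 6*c^3 + 9*c^2) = c*(c - 2)*(c^3 - 6*c^2 + 9*c) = c*(c - 3)*(c - 2)*(c^2 - 3*c) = c^2*(c - 3)*(c - 2)*(c - 3)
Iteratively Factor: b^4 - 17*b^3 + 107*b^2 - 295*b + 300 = (b - 5)*(b^3 - 12*b^2 + 47*b - 60) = (b - 5)*(b - 3)*(b^2 - 9*b + 20) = (b - 5)*(b - 4)*(b - 3)*(b - 5)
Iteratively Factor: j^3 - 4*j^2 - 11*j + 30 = (j - 5)*(j^2 + j - 6) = (j - 5)*(j + 3)*(j - 2)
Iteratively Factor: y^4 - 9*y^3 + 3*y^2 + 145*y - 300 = (y + 4)*(y^3 - 13*y^2 + 55*y - 75) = (y - 3)*(y + 4)*(y^2 - 10*y + 25) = (y - 5)*(y - 3)*(y + 4)*(y - 5)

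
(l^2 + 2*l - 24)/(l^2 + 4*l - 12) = (l - 4)/(l - 2)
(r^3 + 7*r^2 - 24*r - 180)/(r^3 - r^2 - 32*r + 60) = (r + 6)/(r - 2)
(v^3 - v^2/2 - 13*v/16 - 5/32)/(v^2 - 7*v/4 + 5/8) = (8*v^2 + 6*v + 1)/(4*(2*v - 1))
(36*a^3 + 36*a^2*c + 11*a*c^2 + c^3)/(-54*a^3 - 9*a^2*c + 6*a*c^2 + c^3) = (-2*a - c)/(3*a - c)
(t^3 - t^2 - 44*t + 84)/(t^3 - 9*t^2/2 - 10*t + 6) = 2*(t^2 + 5*t - 14)/(2*t^2 + 3*t - 2)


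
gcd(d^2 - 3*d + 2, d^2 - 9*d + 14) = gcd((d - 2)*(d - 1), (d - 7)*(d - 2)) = d - 2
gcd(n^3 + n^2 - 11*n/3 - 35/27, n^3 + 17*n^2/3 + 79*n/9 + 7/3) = n^2 + 8*n/3 + 7/9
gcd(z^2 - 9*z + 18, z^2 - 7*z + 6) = z - 6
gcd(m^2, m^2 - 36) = 1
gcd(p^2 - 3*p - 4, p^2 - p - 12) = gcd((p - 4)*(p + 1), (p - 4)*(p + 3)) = p - 4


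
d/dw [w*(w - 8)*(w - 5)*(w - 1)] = 4*w^3 - 42*w^2 + 106*w - 40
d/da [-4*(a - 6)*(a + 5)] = 4 - 8*a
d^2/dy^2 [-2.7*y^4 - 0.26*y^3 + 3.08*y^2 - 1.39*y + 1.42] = -32.4*y^2 - 1.56*y + 6.16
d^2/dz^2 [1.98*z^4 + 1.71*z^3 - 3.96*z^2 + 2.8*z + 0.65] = 23.76*z^2 + 10.26*z - 7.92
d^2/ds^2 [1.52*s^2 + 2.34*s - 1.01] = 3.04000000000000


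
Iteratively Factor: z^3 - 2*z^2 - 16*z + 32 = (z + 4)*(z^2 - 6*z + 8) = (z - 4)*(z + 4)*(z - 2)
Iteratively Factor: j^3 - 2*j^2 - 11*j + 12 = (j - 4)*(j^2 + 2*j - 3) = (j - 4)*(j + 3)*(j - 1)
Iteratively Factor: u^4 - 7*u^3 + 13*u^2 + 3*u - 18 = (u - 2)*(u^3 - 5*u^2 + 3*u + 9) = (u - 3)*(u - 2)*(u^2 - 2*u - 3) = (u - 3)^2*(u - 2)*(u + 1)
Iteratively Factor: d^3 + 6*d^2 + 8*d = (d + 2)*(d^2 + 4*d) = d*(d + 2)*(d + 4)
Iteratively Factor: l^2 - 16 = (l - 4)*(l + 4)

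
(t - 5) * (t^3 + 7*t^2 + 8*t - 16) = t^4 + 2*t^3 - 27*t^2 - 56*t + 80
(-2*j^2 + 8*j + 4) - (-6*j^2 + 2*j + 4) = 4*j^2 + 6*j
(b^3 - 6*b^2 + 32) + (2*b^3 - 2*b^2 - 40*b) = 3*b^3 - 8*b^2 - 40*b + 32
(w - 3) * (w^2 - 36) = w^3 - 3*w^2 - 36*w + 108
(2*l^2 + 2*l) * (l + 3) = 2*l^3 + 8*l^2 + 6*l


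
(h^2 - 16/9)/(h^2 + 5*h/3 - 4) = (h + 4/3)/(h + 3)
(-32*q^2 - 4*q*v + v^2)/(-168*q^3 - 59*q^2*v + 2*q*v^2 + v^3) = (4*q + v)/(21*q^2 + 10*q*v + v^2)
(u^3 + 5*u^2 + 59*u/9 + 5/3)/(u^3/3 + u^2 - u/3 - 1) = (9*u^2 + 18*u + 5)/(3*(u^2 - 1))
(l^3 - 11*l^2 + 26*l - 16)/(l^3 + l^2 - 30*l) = (l^3 - 11*l^2 + 26*l - 16)/(l*(l^2 + l - 30))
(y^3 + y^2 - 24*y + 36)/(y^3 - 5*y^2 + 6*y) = (y + 6)/y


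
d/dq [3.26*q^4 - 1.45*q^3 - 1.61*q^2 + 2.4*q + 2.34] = 13.04*q^3 - 4.35*q^2 - 3.22*q + 2.4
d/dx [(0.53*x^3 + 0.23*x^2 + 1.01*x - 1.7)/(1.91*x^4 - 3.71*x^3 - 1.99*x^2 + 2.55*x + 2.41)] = (-1.0123*x^6 - 0.878600000000001*x^5 - 5.9887*x^4 + 23.1852*x^3 - 12.4927*x^2 - 5.6574*x + 6.7691)/(3.6481*x^8 - 14.1722*x^7 + 6.1623*x^6 + 24.5068*x^5 - 5.7547*x^4 - 28.0312*x^3 - 3.0893*x^2 + 12.291*x + 5.8081)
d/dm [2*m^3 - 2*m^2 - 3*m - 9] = 6*m^2 - 4*m - 3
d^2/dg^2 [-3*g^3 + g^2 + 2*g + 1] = 2 - 18*g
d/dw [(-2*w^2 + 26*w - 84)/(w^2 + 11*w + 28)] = 4*(-12*w^2 + 14*w + 413)/(w^4 + 22*w^3 + 177*w^2 + 616*w + 784)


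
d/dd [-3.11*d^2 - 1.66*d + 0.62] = -6.22*d - 1.66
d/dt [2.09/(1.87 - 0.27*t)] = 0.5643/(0.27*t - 1.87)^2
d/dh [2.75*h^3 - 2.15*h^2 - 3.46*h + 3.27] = 8.25*h^2 - 4.3*h - 3.46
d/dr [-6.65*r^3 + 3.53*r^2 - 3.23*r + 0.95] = -19.95*r^2 + 7.06*r - 3.23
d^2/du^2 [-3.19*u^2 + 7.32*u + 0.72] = -6.38000000000000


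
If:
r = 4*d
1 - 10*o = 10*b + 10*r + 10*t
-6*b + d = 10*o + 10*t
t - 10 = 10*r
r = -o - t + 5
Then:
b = -49/10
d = 103/205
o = -5557/205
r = 412/205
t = 1234/41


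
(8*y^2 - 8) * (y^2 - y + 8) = 8*y^4 - 8*y^3 + 56*y^2 + 8*y - 64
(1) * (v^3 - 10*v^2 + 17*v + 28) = v^3 - 10*v^2 + 17*v + 28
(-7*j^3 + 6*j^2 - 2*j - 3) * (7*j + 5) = -49*j^4 + 7*j^3 + 16*j^2 - 31*j - 15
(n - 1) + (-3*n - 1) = -2*n - 2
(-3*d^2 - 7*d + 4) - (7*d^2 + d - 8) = -10*d^2 - 8*d + 12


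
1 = 1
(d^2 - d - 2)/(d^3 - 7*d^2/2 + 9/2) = 2*(d - 2)/(2*d^2 - 9*d + 9)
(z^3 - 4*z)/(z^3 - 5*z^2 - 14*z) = (z - 2)/(z - 7)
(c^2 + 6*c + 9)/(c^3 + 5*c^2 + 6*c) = (c + 3)/(c*(c + 2))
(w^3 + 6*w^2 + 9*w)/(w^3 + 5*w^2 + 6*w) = (w + 3)/(w + 2)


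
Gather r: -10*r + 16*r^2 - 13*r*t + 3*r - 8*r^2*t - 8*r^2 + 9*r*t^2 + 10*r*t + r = r^2*(8 - 8*t) + r*(9*t^2 - 3*t - 6)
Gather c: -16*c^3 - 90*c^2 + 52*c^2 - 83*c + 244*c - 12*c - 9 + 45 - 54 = -16*c^3 - 38*c^2 + 149*c - 18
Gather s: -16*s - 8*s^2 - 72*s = -8*s^2 - 88*s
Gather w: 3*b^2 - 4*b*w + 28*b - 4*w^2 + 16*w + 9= 3*b^2 + 28*b - 4*w^2 + w*(16 - 4*b) + 9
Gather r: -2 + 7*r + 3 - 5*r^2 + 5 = -5*r^2 + 7*r + 6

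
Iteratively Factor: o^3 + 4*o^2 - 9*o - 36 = (o + 3)*(o^2 + o - 12) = (o + 3)*(o + 4)*(o - 3)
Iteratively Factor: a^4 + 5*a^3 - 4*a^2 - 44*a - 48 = (a - 3)*(a^3 + 8*a^2 + 20*a + 16) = (a - 3)*(a + 2)*(a^2 + 6*a + 8) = (a - 3)*(a + 2)*(a + 4)*(a + 2)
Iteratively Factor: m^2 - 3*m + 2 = (m - 2)*(m - 1)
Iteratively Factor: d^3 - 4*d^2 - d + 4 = (d - 4)*(d^2 - 1) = (d - 4)*(d - 1)*(d + 1)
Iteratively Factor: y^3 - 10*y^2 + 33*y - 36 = (y - 3)*(y^2 - 7*y + 12) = (y - 3)^2*(y - 4)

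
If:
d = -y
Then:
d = -y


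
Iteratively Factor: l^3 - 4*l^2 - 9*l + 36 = (l - 3)*(l^2 - l - 12) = (l - 4)*(l - 3)*(l + 3)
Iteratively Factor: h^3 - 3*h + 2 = (h - 1)*(h^2 + h - 2) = (h - 1)^2*(h + 2)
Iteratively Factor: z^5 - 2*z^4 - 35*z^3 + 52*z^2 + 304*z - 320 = (z - 1)*(z^4 - z^3 - 36*z^2 + 16*z + 320) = (z - 1)*(z + 4)*(z^3 - 5*z^2 - 16*z + 80) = (z - 5)*(z - 1)*(z + 4)*(z^2 - 16) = (z - 5)*(z - 4)*(z - 1)*(z + 4)*(z + 4)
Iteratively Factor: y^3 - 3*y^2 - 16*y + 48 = (y - 3)*(y^2 - 16) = (y - 4)*(y - 3)*(y + 4)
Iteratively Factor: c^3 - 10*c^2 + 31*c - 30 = (c - 2)*(c^2 - 8*c + 15) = (c - 5)*(c - 2)*(c - 3)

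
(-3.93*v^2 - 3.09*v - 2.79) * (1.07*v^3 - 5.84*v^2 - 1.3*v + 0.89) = -4.2051*v^5 + 19.6449*v^4 + 20.1693*v^3 + 16.8129*v^2 + 0.8769*v - 2.4831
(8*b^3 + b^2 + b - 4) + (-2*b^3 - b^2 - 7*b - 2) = 6*b^3 - 6*b - 6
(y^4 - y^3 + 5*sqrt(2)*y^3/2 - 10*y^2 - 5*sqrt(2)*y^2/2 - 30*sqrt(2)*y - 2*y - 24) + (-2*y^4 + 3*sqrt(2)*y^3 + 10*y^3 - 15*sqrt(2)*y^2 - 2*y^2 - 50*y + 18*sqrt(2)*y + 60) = -y^4 + 11*sqrt(2)*y^3/2 + 9*y^3 - 35*sqrt(2)*y^2/2 - 12*y^2 - 52*y - 12*sqrt(2)*y + 36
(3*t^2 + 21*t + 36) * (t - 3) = 3*t^3 + 12*t^2 - 27*t - 108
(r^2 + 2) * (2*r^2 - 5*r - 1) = 2*r^4 - 5*r^3 + 3*r^2 - 10*r - 2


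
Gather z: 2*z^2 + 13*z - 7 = 2*z^2 + 13*z - 7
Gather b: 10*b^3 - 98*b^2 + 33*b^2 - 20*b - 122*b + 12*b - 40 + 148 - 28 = 10*b^3 - 65*b^2 - 130*b + 80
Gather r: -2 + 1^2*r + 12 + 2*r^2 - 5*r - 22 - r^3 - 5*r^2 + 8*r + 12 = -r^3 - 3*r^2 + 4*r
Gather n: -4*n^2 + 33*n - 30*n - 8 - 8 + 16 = -4*n^2 + 3*n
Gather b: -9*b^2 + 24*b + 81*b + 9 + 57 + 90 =-9*b^2 + 105*b + 156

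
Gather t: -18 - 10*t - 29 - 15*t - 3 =-25*t - 50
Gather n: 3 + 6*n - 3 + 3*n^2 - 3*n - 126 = 3*n^2 + 3*n - 126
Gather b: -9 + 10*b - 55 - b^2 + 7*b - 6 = -b^2 + 17*b - 70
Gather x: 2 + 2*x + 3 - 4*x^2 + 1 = -4*x^2 + 2*x + 6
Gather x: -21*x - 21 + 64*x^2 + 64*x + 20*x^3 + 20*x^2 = 20*x^3 + 84*x^2 + 43*x - 21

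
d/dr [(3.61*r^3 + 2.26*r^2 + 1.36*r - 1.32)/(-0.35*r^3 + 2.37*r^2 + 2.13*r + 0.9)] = (-4.44089209850063e-16*r^5 + 9.3467*r^4 + 16.3306*r^3 + 9.9516*r^2 + 10.3248*r + 4.0356)/(0.1225*r^6 - 1.659*r^5 + 4.1259*r^4 + 9.4662*r^3 + 8.8029*r^2 + 3.834*r + 0.81)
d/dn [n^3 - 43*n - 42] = 3*n^2 - 43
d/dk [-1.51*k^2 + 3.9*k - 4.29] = 3.9 - 3.02*k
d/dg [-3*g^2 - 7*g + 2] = -6*g - 7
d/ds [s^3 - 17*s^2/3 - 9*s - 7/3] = 3*s^2 - 34*s/3 - 9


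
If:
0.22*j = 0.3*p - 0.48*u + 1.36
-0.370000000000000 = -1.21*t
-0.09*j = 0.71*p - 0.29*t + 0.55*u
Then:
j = 5.41595690930744 - 2.76091703056769*u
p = -0.424672489082969*u - 0.561631599841207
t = 0.31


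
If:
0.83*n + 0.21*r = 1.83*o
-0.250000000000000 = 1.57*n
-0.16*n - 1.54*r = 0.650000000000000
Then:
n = -0.16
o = -0.12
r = -0.41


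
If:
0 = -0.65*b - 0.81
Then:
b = -1.25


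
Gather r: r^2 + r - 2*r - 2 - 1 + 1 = r^2 - r - 2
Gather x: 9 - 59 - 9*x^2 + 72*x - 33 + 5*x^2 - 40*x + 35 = -4*x^2 + 32*x - 48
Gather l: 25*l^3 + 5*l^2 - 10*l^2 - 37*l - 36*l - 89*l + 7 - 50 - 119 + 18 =25*l^3 - 5*l^2 - 162*l - 144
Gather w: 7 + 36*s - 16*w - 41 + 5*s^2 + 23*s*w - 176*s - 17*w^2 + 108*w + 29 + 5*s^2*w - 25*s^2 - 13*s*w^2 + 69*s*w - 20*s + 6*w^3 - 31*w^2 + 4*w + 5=-20*s^2 - 160*s + 6*w^3 + w^2*(-13*s - 48) + w*(5*s^2 + 92*s + 96)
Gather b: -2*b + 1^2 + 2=3 - 2*b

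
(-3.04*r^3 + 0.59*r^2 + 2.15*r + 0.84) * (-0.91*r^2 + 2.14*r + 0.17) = 2.7664*r^5 - 7.0425*r^4 - 1.2107*r^3 + 3.9369*r^2 + 2.1631*r + 0.1428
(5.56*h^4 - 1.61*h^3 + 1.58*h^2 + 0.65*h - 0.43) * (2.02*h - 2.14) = 11.2312*h^5 - 15.1506*h^4 + 6.637*h^3 - 2.0682*h^2 - 2.2596*h + 0.9202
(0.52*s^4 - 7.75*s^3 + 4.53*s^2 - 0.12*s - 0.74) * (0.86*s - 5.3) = 0.4472*s^5 - 9.421*s^4 + 44.9708*s^3 - 24.1122*s^2 - 0.000399999999999956*s + 3.922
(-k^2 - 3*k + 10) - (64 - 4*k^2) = 3*k^2 - 3*k - 54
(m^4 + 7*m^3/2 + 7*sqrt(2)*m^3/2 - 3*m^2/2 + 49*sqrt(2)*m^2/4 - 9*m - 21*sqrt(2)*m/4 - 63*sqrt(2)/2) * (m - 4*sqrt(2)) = m^5 - sqrt(2)*m^4/2 + 7*m^4/2 - 59*m^3/2 - 7*sqrt(2)*m^3/4 - 107*m^2 + 3*sqrt(2)*m^2/4 + 9*sqrt(2)*m/2 + 42*m + 252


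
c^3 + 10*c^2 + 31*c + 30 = (c + 2)*(c + 3)*(c + 5)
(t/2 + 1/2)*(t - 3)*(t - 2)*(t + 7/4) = t^4/2 - 9*t^3/8 - 3*t^2 + 31*t/8 + 21/4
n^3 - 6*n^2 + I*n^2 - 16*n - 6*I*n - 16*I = (n - 8)*(n + 2)*(n + I)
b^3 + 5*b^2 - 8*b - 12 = (b - 2)*(b + 1)*(b + 6)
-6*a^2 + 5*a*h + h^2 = (-a + h)*(6*a + h)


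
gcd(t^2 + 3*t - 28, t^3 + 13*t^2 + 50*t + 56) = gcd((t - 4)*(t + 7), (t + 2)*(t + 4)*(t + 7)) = t + 7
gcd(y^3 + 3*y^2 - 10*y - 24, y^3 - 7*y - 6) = y^2 - y - 6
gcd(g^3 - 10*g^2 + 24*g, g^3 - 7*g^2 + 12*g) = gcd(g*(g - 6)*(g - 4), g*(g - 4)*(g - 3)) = g^2 - 4*g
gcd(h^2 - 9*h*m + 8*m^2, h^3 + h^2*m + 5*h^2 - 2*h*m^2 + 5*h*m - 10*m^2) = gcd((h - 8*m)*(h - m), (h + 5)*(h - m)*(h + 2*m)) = h - m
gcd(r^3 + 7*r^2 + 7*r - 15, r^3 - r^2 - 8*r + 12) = r + 3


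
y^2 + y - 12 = (y - 3)*(y + 4)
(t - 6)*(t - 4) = t^2 - 10*t + 24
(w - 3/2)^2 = w^2 - 3*w + 9/4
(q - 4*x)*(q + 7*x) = q^2 + 3*q*x - 28*x^2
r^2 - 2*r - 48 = (r - 8)*(r + 6)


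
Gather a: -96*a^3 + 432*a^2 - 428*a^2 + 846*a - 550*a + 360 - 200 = -96*a^3 + 4*a^2 + 296*a + 160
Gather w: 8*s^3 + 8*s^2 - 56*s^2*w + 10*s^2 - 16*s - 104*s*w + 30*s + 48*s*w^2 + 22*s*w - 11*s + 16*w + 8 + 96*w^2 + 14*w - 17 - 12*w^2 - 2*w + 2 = 8*s^3 + 18*s^2 + 3*s + w^2*(48*s + 84) + w*(-56*s^2 - 82*s + 28) - 7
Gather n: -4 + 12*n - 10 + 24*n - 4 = 36*n - 18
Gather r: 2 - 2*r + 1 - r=3 - 3*r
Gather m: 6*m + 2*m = 8*m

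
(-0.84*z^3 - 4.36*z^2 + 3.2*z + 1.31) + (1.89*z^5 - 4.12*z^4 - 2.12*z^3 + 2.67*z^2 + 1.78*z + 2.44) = 1.89*z^5 - 4.12*z^4 - 2.96*z^3 - 1.69*z^2 + 4.98*z + 3.75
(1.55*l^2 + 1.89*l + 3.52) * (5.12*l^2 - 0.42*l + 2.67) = 7.936*l^4 + 9.0258*l^3 + 21.3671*l^2 + 3.5679*l + 9.3984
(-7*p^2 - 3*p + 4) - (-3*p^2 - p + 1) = -4*p^2 - 2*p + 3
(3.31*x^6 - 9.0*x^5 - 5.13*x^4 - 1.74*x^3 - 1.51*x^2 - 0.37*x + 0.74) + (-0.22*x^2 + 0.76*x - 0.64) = 3.31*x^6 - 9.0*x^5 - 5.13*x^4 - 1.74*x^3 - 1.73*x^2 + 0.39*x + 0.1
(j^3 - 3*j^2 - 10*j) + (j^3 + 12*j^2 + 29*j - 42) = 2*j^3 + 9*j^2 + 19*j - 42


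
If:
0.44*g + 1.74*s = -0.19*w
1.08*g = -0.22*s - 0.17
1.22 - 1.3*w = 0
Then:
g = -0.14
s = -0.07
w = 0.94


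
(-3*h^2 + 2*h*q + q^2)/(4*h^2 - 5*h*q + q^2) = (3*h + q)/(-4*h + q)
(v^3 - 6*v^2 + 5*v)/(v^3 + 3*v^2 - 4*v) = (v - 5)/(v + 4)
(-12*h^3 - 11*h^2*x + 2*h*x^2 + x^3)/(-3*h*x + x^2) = 4*h^2/x + 5*h + x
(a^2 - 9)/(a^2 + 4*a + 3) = (a - 3)/(a + 1)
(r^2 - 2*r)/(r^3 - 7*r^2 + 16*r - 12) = r/(r^2 - 5*r + 6)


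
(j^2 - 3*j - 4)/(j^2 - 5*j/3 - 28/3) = 3*(j + 1)/(3*j + 7)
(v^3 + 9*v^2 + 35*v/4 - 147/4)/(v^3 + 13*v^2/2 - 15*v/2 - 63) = (2*v^2 + 11*v - 21)/(2*(v^2 + 3*v - 18))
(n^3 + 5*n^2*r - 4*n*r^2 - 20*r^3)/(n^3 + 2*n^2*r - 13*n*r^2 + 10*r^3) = (-n - 2*r)/(-n + r)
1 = 1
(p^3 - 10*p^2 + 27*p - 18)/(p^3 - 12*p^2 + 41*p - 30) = (p - 3)/(p - 5)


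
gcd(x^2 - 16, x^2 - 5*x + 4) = x - 4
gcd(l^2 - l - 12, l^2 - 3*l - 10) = 1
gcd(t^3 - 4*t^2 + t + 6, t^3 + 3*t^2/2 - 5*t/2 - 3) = t + 1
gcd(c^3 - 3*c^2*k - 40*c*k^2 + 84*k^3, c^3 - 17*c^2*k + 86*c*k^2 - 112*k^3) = c^2 - 9*c*k + 14*k^2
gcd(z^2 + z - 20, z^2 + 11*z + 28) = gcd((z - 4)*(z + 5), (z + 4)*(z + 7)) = 1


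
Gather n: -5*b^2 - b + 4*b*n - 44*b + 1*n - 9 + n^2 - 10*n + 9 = -5*b^2 - 45*b + n^2 + n*(4*b - 9)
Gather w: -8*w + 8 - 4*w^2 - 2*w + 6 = -4*w^2 - 10*w + 14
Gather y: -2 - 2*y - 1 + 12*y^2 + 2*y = 12*y^2 - 3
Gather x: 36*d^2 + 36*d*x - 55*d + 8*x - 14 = 36*d^2 - 55*d + x*(36*d + 8) - 14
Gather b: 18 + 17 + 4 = 39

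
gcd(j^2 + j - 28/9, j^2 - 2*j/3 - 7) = j + 7/3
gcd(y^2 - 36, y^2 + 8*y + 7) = 1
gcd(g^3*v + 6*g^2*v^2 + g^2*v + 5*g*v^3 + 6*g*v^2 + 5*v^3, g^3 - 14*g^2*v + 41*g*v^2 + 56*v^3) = g + v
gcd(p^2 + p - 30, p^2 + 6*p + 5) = 1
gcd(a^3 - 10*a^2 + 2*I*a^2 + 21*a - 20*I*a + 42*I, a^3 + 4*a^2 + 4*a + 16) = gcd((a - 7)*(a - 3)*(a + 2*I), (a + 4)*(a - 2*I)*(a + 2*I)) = a + 2*I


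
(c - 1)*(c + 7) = c^2 + 6*c - 7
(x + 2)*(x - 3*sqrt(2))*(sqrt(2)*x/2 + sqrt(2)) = sqrt(2)*x^3/2 - 3*x^2 + 2*sqrt(2)*x^2 - 12*x + 2*sqrt(2)*x - 12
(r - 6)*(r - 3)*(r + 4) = r^3 - 5*r^2 - 18*r + 72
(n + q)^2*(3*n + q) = 3*n^3 + 7*n^2*q + 5*n*q^2 + q^3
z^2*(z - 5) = z^3 - 5*z^2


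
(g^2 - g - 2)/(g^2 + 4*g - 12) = (g + 1)/(g + 6)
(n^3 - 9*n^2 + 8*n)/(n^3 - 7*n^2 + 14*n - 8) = n*(n - 8)/(n^2 - 6*n + 8)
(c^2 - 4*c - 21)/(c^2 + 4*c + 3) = (c - 7)/(c + 1)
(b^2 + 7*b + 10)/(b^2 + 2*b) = (b + 5)/b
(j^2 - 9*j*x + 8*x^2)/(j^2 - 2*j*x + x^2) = (-j + 8*x)/(-j + x)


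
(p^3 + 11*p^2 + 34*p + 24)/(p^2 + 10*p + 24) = p + 1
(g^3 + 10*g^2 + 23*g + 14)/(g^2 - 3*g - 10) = (g^2 + 8*g + 7)/(g - 5)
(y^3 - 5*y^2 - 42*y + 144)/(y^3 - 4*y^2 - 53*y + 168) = (y + 6)/(y + 7)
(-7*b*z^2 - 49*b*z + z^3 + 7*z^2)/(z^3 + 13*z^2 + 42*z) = (-7*b + z)/(z + 6)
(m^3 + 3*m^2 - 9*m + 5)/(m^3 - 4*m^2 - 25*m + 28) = (m^2 + 4*m - 5)/(m^2 - 3*m - 28)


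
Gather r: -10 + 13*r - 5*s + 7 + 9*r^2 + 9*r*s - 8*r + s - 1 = 9*r^2 + r*(9*s + 5) - 4*s - 4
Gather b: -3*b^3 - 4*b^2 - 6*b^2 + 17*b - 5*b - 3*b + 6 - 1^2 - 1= -3*b^3 - 10*b^2 + 9*b + 4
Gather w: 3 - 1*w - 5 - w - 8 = -2*w - 10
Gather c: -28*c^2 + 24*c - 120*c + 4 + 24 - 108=-28*c^2 - 96*c - 80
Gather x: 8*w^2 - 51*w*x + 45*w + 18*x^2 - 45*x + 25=8*w^2 + 45*w + 18*x^2 + x*(-51*w - 45) + 25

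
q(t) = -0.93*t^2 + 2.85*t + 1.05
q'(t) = 2.85 - 1.86*t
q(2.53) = 2.31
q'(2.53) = -1.86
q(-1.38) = -4.65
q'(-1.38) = 5.42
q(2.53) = 2.31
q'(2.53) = -1.86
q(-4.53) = -30.94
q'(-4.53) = 11.28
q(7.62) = -31.23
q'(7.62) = -11.32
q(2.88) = 1.54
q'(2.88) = -2.51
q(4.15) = -3.14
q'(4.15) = -4.87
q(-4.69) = -32.77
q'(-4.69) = 11.57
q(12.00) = -98.67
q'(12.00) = -19.47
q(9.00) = -48.63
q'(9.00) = -13.89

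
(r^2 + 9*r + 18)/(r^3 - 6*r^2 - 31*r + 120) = (r^2 + 9*r + 18)/(r^3 - 6*r^2 - 31*r + 120)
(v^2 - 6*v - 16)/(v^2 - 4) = (v - 8)/(v - 2)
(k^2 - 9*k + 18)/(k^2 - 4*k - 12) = (k - 3)/(k + 2)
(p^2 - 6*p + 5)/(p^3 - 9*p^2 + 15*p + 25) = (p - 1)/(p^2 - 4*p - 5)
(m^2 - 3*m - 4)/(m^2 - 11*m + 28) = (m + 1)/(m - 7)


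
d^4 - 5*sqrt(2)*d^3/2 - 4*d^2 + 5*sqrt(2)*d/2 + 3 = (d - 1)*(d + 1)*(d - 3*sqrt(2))*(d + sqrt(2)/2)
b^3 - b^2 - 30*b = b*(b - 6)*(b + 5)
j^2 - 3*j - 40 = (j - 8)*(j + 5)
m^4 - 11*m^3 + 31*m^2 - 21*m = m*(m - 7)*(m - 3)*(m - 1)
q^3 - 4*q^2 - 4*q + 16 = (q - 4)*(q - 2)*(q + 2)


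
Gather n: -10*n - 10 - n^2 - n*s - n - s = -n^2 + n*(-s - 11) - s - 10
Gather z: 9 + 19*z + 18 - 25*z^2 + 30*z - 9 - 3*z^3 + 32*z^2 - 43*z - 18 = -3*z^3 + 7*z^2 + 6*z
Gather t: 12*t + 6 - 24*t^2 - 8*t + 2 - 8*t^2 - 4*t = 8 - 32*t^2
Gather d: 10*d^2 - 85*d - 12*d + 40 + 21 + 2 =10*d^2 - 97*d + 63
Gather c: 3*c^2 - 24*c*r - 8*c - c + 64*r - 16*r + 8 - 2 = 3*c^2 + c*(-24*r - 9) + 48*r + 6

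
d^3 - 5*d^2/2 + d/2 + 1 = (d - 2)*(d - 1)*(d + 1/2)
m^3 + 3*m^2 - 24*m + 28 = (m - 2)^2*(m + 7)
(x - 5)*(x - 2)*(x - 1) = x^3 - 8*x^2 + 17*x - 10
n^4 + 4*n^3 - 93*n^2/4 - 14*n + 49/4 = (n - 7/2)*(n - 1/2)*(n + 1)*(n + 7)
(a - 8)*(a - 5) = a^2 - 13*a + 40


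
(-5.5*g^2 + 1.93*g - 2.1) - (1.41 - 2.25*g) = -5.5*g^2 + 4.18*g - 3.51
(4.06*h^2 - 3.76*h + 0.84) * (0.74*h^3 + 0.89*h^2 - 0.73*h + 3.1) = 3.0044*h^5 + 0.831*h^4 - 5.6886*h^3 + 16.0784*h^2 - 12.2692*h + 2.604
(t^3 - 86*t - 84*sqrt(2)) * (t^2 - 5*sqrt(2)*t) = t^5 - 5*sqrt(2)*t^4 - 86*t^3 + 346*sqrt(2)*t^2 + 840*t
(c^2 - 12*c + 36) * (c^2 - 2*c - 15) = c^4 - 14*c^3 + 45*c^2 + 108*c - 540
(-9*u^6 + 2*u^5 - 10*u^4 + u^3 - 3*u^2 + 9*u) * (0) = 0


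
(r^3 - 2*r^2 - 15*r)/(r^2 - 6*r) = (r^2 - 2*r - 15)/(r - 6)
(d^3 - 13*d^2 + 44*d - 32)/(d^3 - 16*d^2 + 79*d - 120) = (d^2 - 5*d + 4)/(d^2 - 8*d + 15)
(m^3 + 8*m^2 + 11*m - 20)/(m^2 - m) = m + 9 + 20/m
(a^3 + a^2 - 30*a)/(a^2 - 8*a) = (a^2 + a - 30)/(a - 8)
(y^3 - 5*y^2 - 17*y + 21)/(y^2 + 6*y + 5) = (y^3 - 5*y^2 - 17*y + 21)/(y^2 + 6*y + 5)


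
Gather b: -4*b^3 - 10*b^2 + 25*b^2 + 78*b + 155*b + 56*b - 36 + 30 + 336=-4*b^3 + 15*b^2 + 289*b + 330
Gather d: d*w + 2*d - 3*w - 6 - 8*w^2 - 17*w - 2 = d*(w + 2) - 8*w^2 - 20*w - 8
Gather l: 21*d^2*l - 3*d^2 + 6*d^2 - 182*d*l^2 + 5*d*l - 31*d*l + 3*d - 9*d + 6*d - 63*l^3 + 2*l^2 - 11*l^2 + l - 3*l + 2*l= 3*d^2 - 63*l^3 + l^2*(-182*d - 9) + l*(21*d^2 - 26*d)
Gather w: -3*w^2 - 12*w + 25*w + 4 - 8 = -3*w^2 + 13*w - 4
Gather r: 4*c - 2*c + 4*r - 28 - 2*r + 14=2*c + 2*r - 14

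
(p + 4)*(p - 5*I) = p^2 + 4*p - 5*I*p - 20*I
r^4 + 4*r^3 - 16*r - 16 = (r - 2)*(r + 2)^3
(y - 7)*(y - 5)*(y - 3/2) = y^3 - 27*y^2/2 + 53*y - 105/2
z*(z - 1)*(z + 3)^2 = z^4 + 5*z^3 + 3*z^2 - 9*z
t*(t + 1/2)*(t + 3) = t^3 + 7*t^2/2 + 3*t/2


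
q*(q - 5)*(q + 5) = q^3 - 25*q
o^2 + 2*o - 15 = (o - 3)*(o + 5)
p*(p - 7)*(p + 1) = p^3 - 6*p^2 - 7*p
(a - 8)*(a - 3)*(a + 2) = a^3 - 9*a^2 + 2*a + 48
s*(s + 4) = s^2 + 4*s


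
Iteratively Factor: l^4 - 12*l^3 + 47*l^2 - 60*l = (l)*(l^3 - 12*l^2 + 47*l - 60) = l*(l - 5)*(l^2 - 7*l + 12) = l*(l - 5)*(l - 4)*(l - 3)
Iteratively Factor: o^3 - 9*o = (o - 3)*(o^2 + 3*o) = o*(o - 3)*(o + 3)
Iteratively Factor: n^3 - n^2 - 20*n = (n)*(n^2 - n - 20) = n*(n + 4)*(n - 5)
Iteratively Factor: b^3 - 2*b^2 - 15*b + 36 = (b - 3)*(b^2 + b - 12) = (b - 3)^2*(b + 4)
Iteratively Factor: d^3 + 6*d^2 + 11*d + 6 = (d + 2)*(d^2 + 4*d + 3) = (d + 2)*(d + 3)*(d + 1)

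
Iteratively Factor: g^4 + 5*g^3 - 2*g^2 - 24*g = (g)*(g^3 + 5*g^2 - 2*g - 24) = g*(g - 2)*(g^2 + 7*g + 12) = g*(g - 2)*(g + 4)*(g + 3)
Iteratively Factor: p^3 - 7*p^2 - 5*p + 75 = (p - 5)*(p^2 - 2*p - 15) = (p - 5)*(p + 3)*(p - 5)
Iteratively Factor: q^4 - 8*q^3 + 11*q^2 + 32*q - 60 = (q - 5)*(q^3 - 3*q^2 - 4*q + 12) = (q - 5)*(q - 3)*(q^2 - 4) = (q - 5)*(q - 3)*(q + 2)*(q - 2)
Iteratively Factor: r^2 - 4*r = (r - 4)*(r)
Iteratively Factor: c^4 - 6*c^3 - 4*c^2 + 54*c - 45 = (c + 3)*(c^3 - 9*c^2 + 23*c - 15) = (c - 3)*(c + 3)*(c^2 - 6*c + 5) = (c - 5)*(c - 3)*(c + 3)*(c - 1)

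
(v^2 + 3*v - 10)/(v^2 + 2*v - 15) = (v - 2)/(v - 3)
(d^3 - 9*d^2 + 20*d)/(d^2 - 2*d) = (d^2 - 9*d + 20)/(d - 2)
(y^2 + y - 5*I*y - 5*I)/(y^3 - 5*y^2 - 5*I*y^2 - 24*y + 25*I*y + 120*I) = (y + 1)/(y^2 - 5*y - 24)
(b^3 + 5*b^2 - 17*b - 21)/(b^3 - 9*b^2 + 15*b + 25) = (b^2 + 4*b - 21)/(b^2 - 10*b + 25)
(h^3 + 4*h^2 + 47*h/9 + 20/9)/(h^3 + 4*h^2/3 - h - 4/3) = (h + 5/3)/(h - 1)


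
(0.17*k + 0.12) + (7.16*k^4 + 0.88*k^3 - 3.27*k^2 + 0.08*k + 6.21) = 7.16*k^4 + 0.88*k^3 - 3.27*k^2 + 0.25*k + 6.33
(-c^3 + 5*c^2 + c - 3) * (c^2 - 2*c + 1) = -c^5 + 7*c^4 - 10*c^3 + 7*c - 3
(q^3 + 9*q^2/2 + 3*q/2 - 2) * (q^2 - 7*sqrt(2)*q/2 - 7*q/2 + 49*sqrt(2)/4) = q^5 - 7*sqrt(2)*q^4/2 + q^4 - 57*q^3/4 - 7*sqrt(2)*q^3/2 - 29*q^2/4 + 399*sqrt(2)*q^2/8 + 7*q + 203*sqrt(2)*q/8 - 49*sqrt(2)/2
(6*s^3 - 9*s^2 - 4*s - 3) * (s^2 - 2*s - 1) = 6*s^5 - 21*s^4 + 8*s^3 + 14*s^2 + 10*s + 3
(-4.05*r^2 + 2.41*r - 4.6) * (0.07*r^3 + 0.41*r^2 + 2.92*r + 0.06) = -0.2835*r^5 - 1.4918*r^4 - 11.1599*r^3 + 4.9082*r^2 - 13.2874*r - 0.276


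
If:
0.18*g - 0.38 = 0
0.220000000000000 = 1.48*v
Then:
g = 2.11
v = 0.15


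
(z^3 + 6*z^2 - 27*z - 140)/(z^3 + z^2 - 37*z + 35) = (z + 4)/(z - 1)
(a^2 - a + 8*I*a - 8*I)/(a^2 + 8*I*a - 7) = (a^2 - a + 8*I*a - 8*I)/(a^2 + 8*I*a - 7)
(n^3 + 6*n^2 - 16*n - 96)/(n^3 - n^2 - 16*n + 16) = (n + 6)/(n - 1)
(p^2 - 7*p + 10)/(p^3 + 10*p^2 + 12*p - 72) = (p - 5)/(p^2 + 12*p + 36)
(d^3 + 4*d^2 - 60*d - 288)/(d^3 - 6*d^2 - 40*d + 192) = (d + 6)/(d - 4)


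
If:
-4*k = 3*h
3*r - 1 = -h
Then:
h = 1 - 3*r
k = 9*r/4 - 3/4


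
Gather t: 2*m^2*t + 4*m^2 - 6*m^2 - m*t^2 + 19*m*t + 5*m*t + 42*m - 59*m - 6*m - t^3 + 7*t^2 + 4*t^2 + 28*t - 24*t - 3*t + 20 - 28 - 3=-2*m^2 - 23*m - t^3 + t^2*(11 - m) + t*(2*m^2 + 24*m + 1) - 11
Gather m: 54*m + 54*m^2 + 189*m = 54*m^2 + 243*m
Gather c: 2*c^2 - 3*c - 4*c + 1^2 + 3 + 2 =2*c^2 - 7*c + 6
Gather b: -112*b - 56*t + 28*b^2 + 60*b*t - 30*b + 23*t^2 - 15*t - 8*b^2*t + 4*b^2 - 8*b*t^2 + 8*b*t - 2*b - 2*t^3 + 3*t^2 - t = b^2*(32 - 8*t) + b*(-8*t^2 + 68*t - 144) - 2*t^3 + 26*t^2 - 72*t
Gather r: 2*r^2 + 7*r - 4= 2*r^2 + 7*r - 4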